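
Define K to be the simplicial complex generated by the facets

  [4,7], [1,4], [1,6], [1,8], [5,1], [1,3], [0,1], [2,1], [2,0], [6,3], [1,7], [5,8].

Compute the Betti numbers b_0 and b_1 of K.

Fix the vertex order 0 < 1 < 2 < 3 < 4 < 5 < 6 < 7 < 8 and write every simplex with vertices in increasing order. Then dim K = 1 and the simplices of K are:

  0-simplices (9): [0], [1], [2], [3], [4], [5], [6], [7], [8]
  1-simplices (12): [0,1], [0,2], [1,2], [1,3], [1,4], [1,5], [1,6], [1,7], [1,8], [3,6], [4,7], [5,8]

giving chain groups C_0 ≅ Z^9, C_1 ≅ Z^12.

Boundary ∂_1: C_1 → C_0 maps an edge to its endpoints' difference, ∂[p,q] = q − p. For instance
  ∂[0,1] = [1] − [0].
The resulting 9×12 matrix has rank 8, and its Smith normal form has invariant factors (1,1,1,1,1,1,1,1).

From H_k ≅ ker(∂_k) / im(∂_{k+1}) we obtain:

  H_0: rank C_0 − rank ∂_1 = 9 − 8 = 1, and the invariant factors of ∂_1 are all 1, so H_0 ≅ Z.
  H_1: rank ker ∂_1 − rank ∂_2 = (12 − 8) − 0 = 4, and there is no ∂_2, so H_1 ≅ Z^4.

Hence the Betti numbers are b_0 = 1, b_1 = 4.

b_0 = 1, b_1 = 4.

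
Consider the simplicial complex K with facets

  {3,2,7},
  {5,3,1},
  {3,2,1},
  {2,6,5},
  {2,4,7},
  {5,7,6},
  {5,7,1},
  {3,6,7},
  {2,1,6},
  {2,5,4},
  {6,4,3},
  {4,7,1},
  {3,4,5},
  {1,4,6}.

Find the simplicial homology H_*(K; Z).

H_0 = Z,  H_1 = Z^2,  H_2 = Z.

Order the vertices as 1 < 2 < 3 < 4 < 5 < 6 < 7. Listing each simplex with vertices in this order, K has dimension 2 with simplices:

  0-simplices (7): [1], [2], [3], [4], [5], [6], [7]
  1-simplices (21): [1,2], [1,3], [1,4], [1,5], [1,6], [1,7], [2,3], [2,4], [2,5], [2,6], [2,7], [3,4], [3,5], [3,6], [3,7], [4,5], [4,6], [4,7], [5,6], [5,7], [6,7]
  2-simplices (14): [1,2,3], [1,2,6], [1,3,5], [1,4,6], [1,4,7], [1,5,7], [2,3,7], [2,4,5], [2,4,7], [2,5,6], [3,4,5], [3,4,6], [3,6,7], [5,6,7]

so the chain groups are C_0 ≅ Z^7, C_1 ≅ Z^21, C_2 ≅ Z^14.

Boundary ∂_1: C_1 → C_0 sends each edge [p,q] (with p < q) to q − p.
The resulting 7×21 matrix has rank 6, and its Smith normal form has invariant factors (1,1,1,1,1,1).

Boundary ∂_2: C_2 → C_1 maps a triangle to the signed sum of its edges. For instance
  ∂[3,4,6] = [4,6] − [3,6] + [3,4],
  ∂[1,4,7] = [4,7] − [1,7] + [1,4].
This gives a 21×14 integer matrix of rank 13; reducing to Smith normal form yields diagonal entries (1,1,1,1,1,1,1,1,1,1,1,1,1).

Now H_k = ker ∂_k / im ∂_{k+1}, so:

  H_0: rank C_0 − rank ∂_1 = 7 − 6 = 1, and the invariant factors of ∂_1 are all 1, so H_0 ≅ Z.
  H_1: rank ker ∂_1 − rank ∂_2 = (21 − 6) − 13 = 2, and the invariant factors of ∂_2 are all 1, so H_1 ≅ Z^2.
  H_2: rank ker ∂_2 − rank ∂_3 = (14 − 13) − 0 = 1, and there is no ∂_3, so H_2 ≅ Z.

As a check, the Euler characteristic is 7 − 21 + 14 = 0, which agrees with 1 − 2 + 1 = 0.
(K is a triangulation of the torus T^2.)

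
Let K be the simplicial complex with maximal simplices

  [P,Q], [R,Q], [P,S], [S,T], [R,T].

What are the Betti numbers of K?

b_0 = 1, b_1 = 1.

K has 5 vertices, 5 edges.
rank ∂_0 = 0, rank ∂_1 = 4 ⇒ b_0 = 5 − 0 − 4 = 1; all invariant factors of ∂_1 are 1 so no torsion. So H_0 = Z.
rank ∂_1 = 4, rank ∂_2 = 0 ⇒ b_1 = 5 − 4 − 0 = 1. So H_1 = Z.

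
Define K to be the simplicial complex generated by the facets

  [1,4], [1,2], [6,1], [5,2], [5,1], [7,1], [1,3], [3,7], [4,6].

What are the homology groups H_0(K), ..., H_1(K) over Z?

H_0 ≅ Z,  H_1 ≅ Z^3.

Fix the vertex order 1 < 2 < 3 < 4 < 5 < 6 < 7 and write every simplex with vertices in increasing order. Then dim K = 1 and the simplices of K are:

  0-simplices (7): [1], [2], [3], [4], [5], [6], [7]
  1-simplices (9): [1,2], [1,3], [1,4], [1,5], [1,6], [1,7], [2,5], [3,7], [4,6]

Hence C_0 ≅ Z^7, C_1 ≅ Z^9.

Boundary ∂_1: C_1 → C_0 sends each edge [p,q] (with p < q) to q − p. For instance
  ∂[4,6] = [6] − [4].
The resulting 7×9 matrix has rank 6, and its Smith normal form has invariant factors (1,1,1,1,1,1).

Computing H_k = (kernel of ∂_k) / (image of ∂_{k+1}):

  H_0: rank C_0 − rank ∂_1 = 7 − 6 = 1, and the invariant factors of ∂_1 are all 1, so H_0 ≅ Z.
  H_1: rank ker ∂_1 − rank ∂_2 = (9 − 6) − 0 = 3, and there is no ∂_2, so H_1 ≅ Z^3.

(K is a triangulation of a wedge of 3 circles.)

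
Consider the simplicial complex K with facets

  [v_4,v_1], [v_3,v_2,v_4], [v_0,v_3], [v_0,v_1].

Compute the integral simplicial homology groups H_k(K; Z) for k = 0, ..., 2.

K has 5 vertices, 6 edges, 1 triangle.
rank ∂_0 = 0, rank ∂_1 = 4 ⇒ b_0 = 5 − 0 − 4 = 1; all invariant factors of ∂_1 are 1 so no torsion. So H_0 ≅ Z.
rank ∂_1 = 4, rank ∂_2 = 1 ⇒ b_1 = 6 − 4 − 1 = 1; all invariant factors of ∂_2 are 1 so no torsion. So H_1 ≅ Z.
rank ∂_2 = 1, rank ∂_3 = 0 ⇒ b_2 = 1 − 1 − 0 = 0. So H_2 ≅ 0.

H_0 ≅ Z,  H_1 ≅ Z,  H_2 = 0.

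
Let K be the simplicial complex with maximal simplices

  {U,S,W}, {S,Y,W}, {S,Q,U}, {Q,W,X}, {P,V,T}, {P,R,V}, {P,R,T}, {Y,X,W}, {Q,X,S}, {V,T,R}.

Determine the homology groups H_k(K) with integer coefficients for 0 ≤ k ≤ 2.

H_0 = Z^2,  H_1 = Z,  H_2 = Z.

We work with the vertex ordering P < Q < R < S < T < U < V < W < X < Y. The simplices of K, each written with vertices in increasing order, are:

  0-simplices (10): P, Q, R, S, T, U, V, W, X, Y
  1-simplices (18): PR, PT, PV, QS, QU, QW, QX, RT, RV, SU, SW, SX, SY, TV, UW, WX, WY, XY
  2-simplices (10): PRT, PRV, PTV, QSU, QSX, QWX, RTV, SUW, SWY, WXY

giving chain groups C_0 ≅ Z^10, C_1 ≅ Z^18, C_2 ≅ Z^10.

∂_1: C_1 → C_0 sends each edge [p,q] (with p < q) to q − p. For instance
  ∂QW = W − Q.
As a 10×18 matrix over Z this has rank 8, with invariant factors (1,1,1,1,1,1,1,1).

∂_2: C_2 → C_1 sends each 2-simplex [p,q,r] to [q,r] − [p,r] + [p,q]. For instance
  ∂PRT = RT − PT + PR,
  ∂QSX = SX − QX + QS.
The resulting 18×10 matrix has rank 9, and its Smith normal form has invariant factors (1,1,1,1,1,1,1,1,1).

Reading off H_k = ker ∂_k / im ∂_{k+1}:

  H_0: rank C_0 − rank ∂_1 = 10 − 8 = 2, and the invariant factors of ∂_1 are all 1, so H_0 ≅ Z^2.
  H_1: rank ker ∂_1 − rank ∂_2 = (18 − 8) − 9 = 1, and the invariant factors of ∂_2 are all 1, so H_1 ≅ Z.
  H_2: rank ker ∂_2 − rank ∂_3 = (10 − 9) − 0 = 1, and there is no ∂_3, so H_2 ≅ Z.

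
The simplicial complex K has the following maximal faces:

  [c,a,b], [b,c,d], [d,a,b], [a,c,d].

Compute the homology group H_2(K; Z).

H_2 ≅ Z.

Take the total order a < b < c < d on the vertex set. Then K (dimension 2) consists of the simplices:

  0-simplices (4): a, b, c, d
  1-simplices (6): ab, ac, ad, bc, bd, cd
  2-simplices (4): abc, abd, acd, bcd

so the chain groups are C_0 ≅ Z^4, C_1 ≅ Z^6, C_2 ≅ Z^4.

∂_1: C_1 → C_0 sends each edge [p,q] (with p < q) to q − p.
As a 4×6 matrix over Z this has rank 3, with invariant factors (1,1,1).

∂_2: C_2 → C_1 sends each 2-simplex [p,q,r] to [q,r] − [p,r] + [p,q]. For instance
  ∂acd = cd − ad + ac,
  ∂abd = bd − ad + ab.
As a 6×4 matrix over Z this has rank 3, with invariant factors (1,1,1).

Computing H_k = (kernel of ∂_k) / (image of ∂_{k+1}):

  H_2: rank ker ∂_2 − rank ∂_3 = (4 − 3) − 0 = 1, and there is no ∂_3, so H_2 ≅ Z.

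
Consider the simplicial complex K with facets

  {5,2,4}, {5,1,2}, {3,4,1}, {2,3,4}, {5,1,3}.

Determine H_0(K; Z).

H_0 ≅ Z.

Take the total order 1 < 2 < 3 < 4 < 5 on the vertex set. Then K (dimension 2) consists of the simplices:

  0-simplices (5): [1], [2], [3], [4], [5]
  1-simplices (10): [1,2], [1,3], [1,4], [1,5], [2,3], [2,4], [2,5], [3,4], [3,5], [4,5]
  2-simplices (5): [1,2,5], [1,3,4], [1,3,5], [2,3,4], [2,4,5]

giving chain groups C_0 ≅ Z^5, C_1 ≅ Z^10, C_2 ≅ Z^5.

The boundary map ∂_1: C_1 → C_0 sends each edge [p,q] (with p < q) to q − p. For instance
  ∂[3,4] = [4] − [3].
The 5×10 boundary matrix has rank 4 and Smith normal form diag(1,1,1,1).

∂_2: C_2 → C_1 maps a triangle to the signed sum of its edges. For instance
  ∂[1,3,5] = [3,5] − [1,5] + [1,3],
  ∂[2,4,5] = [4,5] − [2,5] + [2,4].
This gives a 10×5 integer matrix of rank 5; reducing to Smith normal form yields diagonal entries (1,1,1,1,1).

From H_k ≅ ker(∂_k) / im(∂_{k+1}) we obtain:

  H_0: rank C_0 − rank ∂_1 = 5 − 4 = 1, and the invariant factors of ∂_1 are all 1, so H_0 ≅ Z.

(K is a triangulation of the Möbius band.)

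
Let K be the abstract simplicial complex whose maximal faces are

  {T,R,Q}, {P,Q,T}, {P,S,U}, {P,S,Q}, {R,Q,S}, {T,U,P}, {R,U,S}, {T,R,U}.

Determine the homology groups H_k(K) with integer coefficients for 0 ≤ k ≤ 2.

H_0 = Z,  H_1 = 0,  H_2 = Z.

We work with the vertex ordering P < Q < R < S < T < U. The simplices of K, each written with vertices in increasing order, are:

  0-simplices (6): P, Q, R, S, T, U
  1-simplices (12): PQ, PS, PT, PU, QR, QS, QT, RS, RT, RU, SU, TU
  2-simplices (8): PQS, PQT, PSU, PTU, QRS, QRT, RSU, RTU

Hence C_0 ≅ Z^6, C_1 ≅ Z^12, C_2 ≅ Z^8.

The boundary map ∂_1: C_1 → C_0 is given by ∂[p,q] = [q] − [p]. For instance
  ∂QT = T − Q.
As a 6×12 matrix over Z this has rank 5, with invariant factors (1,1,1,1,1).

The boundary map ∂_2: C_2 → C_1 maps a triangle to the signed sum of its edges. For instance
  ∂PSU = SU − PU + PS,
  ∂PQS = QS − PS + PQ.
This gives a 12×8 integer matrix of rank 7; reducing to Smith normal form yields diagonal entries (1,1,1,1,1,1,1).

From H_k ≅ ker(∂_k) / im(∂_{k+1}) we obtain:

  H_0: rank C_0 − rank ∂_1 = 6 − 5 = 1, and the invariant factors of ∂_1 are all 1, so H_0 = Z.
  H_1: rank ker ∂_1 − rank ∂_2 = (12 − 5) − 7 = 0, and the invariant factors of ∂_2 are all 1, so H_1 = 0.
  H_2: rank ker ∂_2 − rank ∂_3 = (8 − 7) − 0 = 1, and there is no ∂_3, so H_2 = Z.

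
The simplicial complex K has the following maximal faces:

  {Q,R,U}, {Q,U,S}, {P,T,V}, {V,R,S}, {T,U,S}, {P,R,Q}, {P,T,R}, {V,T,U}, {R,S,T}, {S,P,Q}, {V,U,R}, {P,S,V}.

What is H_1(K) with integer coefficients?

Fix the vertex order P < Q < R < S < T < U < V and write every simplex with vertices in increasing order. Then dim K = 2 and the simplices of K are:

  0-simplices (7): P, Q, R, S, T, U, V
  1-simplices (18): PQ, PR, PS, PT, PV, QR, QS, QU, RS, RT, RU, RV, ST, SU, SV, TU, TV, UV
  2-simplices (12): PQR, PQS, PRT, PSV, PTV, QRU, QSU, RST, RSV, RUV, STU, TUV

Hence C_0 ≅ Z^7, C_1 ≅ Z^18, C_2 ≅ Z^12.

Boundary ∂_1: C_1 → C_0 is given by ∂[p,q] = [q] − [p].
As a 7×18 matrix over Z this has rank 6, with invariant factors (1,1,1,1,1,1).

∂_2: C_2 → C_1 acts by ∂[p,q,r] = [q,r] − [p,r] + [p,q]. For instance
  ∂RST = ST − RT + RS,
  ∂PRT = RT − PT + PR.
The 18×12 boundary matrix has rank 12 and Smith normal form diag(1,1,1,1,1,1,1,1,1,1,1,2).

From H_k ≅ ker(∂_k) / im(∂_{k+1}) we obtain:

  H_1: rank ker ∂_1 − rank ∂_2 = (18 − 6) − 12 = 0, and ∂_2 has invariant factor 2 > 1, so H_1 = Z/2Z.

(K is a triangulation of the real projective plane RP^2.)

H_1 ≅ Z/2Z.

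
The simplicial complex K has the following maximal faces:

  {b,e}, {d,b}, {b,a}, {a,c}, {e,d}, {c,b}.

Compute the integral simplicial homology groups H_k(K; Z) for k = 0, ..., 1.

H_0 = Z,  H_1 = Z^2.

K has 5 vertices, 6 edges.
rank ∂_0 = 0, rank ∂_1 = 4 ⇒ b_0 = 5 − 0 − 4 = 1; all invariant factors of ∂_1 are 1 so no torsion. So H_0 = Z.
rank ∂_1 = 4, rank ∂_2 = 0 ⇒ b_1 = 6 − 4 − 0 = 2. So H_1 = Z^2.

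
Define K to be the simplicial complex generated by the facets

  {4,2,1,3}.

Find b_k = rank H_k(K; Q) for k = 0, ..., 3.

b_0 = 1, b_1 = 0, b_2 = 0, b_3 = 0.

We work with the vertex ordering 1 < 2 < 3 < 4. The simplices of K, each written with vertices in increasing order, are:

  0-simplices (4): [1], [2], [3], [4]
  1-simplices (6): [1,2], [1,3], [1,4], [2,3], [2,4], [3,4]
  2-simplices (4): [1,2,3], [1,2,4], [1,3,4], [2,3,4]
  3-simplices (1): [1,2,3,4]

Hence C_0 ≅ Z^4, C_1 ≅ Z^6, C_2 ≅ Z^4, C_3 ≅ Z^1.

The boundary map ∂_1: C_1 → C_0 is given by ∂[p,q] = [q] − [p].
The 4×6 boundary matrix has rank 3 and Smith normal form diag(1,1,1).

∂_2: C_2 → C_1 maps a triangle to the signed sum of its edges. For instance
  ∂[1,3,4] = [3,4] − [1,4] + [1,3],
  ∂[2,3,4] = [3,4] − [2,4] + [2,3].
The resulting 6×4 matrix has rank 3, and its Smith normal form has invariant factors (1,1,1).

∂_3: C_3 → C_2 sends each 3-simplex σ to the alternating sum Σ_i (−1)^i (σ with its i-th vertex removed). For instance
  ∂[1,2,3,4] = [2,3,4] − [1,3,4] + [1,2,4] − [1,2,3].
The resulting 4×1 matrix has rank 1, and its Smith normal form has invariant factors (1).

Reading off H_k = ker ∂_k / im ∂_{k+1}:

  H_0: rank C_0 − rank ∂_1 = 4 − 3 = 1, and the invariant factors of ∂_1 are all 1, so H_0 ≅ Z.
  H_1: rank ker ∂_1 − rank ∂_2 = (6 − 3) − 3 = 0, and the invariant factors of ∂_2 are all 1, so H_1 ≅ 0.
  H_2: rank ker ∂_2 − rank ∂_3 = (4 − 3) − 1 = 0, and the invariant factors of ∂_3 are all 1, so H_2 ≅ 0.
  H_3: rank ker ∂_3 − rank ∂_4 = (1 − 1) − 0 = 0, and there is no ∂_4, so H_3 ≅ 0.

As a check, the Euler characteristic is 4 − 6 + 4 − 1 = 1, which agrees with 1 − 0 + 0 − 0 = 1.

Hence the Betti numbers are b_0 = 1, b_1 = 0, b_2 = 0, b_3 = 0.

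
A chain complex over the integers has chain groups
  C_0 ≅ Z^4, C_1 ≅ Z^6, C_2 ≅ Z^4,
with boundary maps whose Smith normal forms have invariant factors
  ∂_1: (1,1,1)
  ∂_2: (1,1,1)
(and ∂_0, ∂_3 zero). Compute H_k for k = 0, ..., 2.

H_0: b_0 = 4 − 0 − 3 = 1; torsion from ∂_1 factors > 1: none. So H_0 ≅ Z.
H_1: b_1 = 6 − 3 − 3 = 0; torsion from ∂_2 factors > 1: none. So H_1 ≅ 0.
H_2: b_2 = 4 − 3 − 0 = 1; torsion from ∂_3 factors > 1: none. So H_2 ≅ Z.

H_0 ≅ Z,  H_1 = 0,  H_2 ≅ Z.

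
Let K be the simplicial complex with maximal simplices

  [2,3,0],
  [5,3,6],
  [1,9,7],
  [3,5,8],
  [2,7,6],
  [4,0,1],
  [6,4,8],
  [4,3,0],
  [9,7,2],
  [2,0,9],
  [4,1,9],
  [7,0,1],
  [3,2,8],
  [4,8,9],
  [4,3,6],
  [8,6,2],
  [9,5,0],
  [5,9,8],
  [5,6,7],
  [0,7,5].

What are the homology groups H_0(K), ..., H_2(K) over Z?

H_0 ≅ Z,  H_1 ≅ Z × Z/2,  H_2 = 0.

We work with the vertex ordering 0 < 1 < 2 < 3 < 4 < 5 < 6 < 7 < 8 < 9. The simplices of K, each written with vertices in increasing order, are:

  0-simplices (10): [0], [1], [2], [3], [4], [5], [6], [7], [8], [9]
  1-simplices (30): (30 of them)
  2-simplices (20): (20 of them)

giving chain groups C_0 ≅ Z^10, C_1 ≅ Z^30, C_2 ≅ Z^20.

The boundary map ∂_1: C_1 → C_0 sends each edge [p,q] (with p < q) to q − p. For instance
  ∂[5,8] = [8] − [5].
As a 10×30 matrix over Z this has rank 9, with invariant factors (1,1,1,1,1,1,1,1,1).

∂_2: C_2 → C_1 maps a triangle to the signed sum of its edges. For instance
  ∂[0,2,3] = [2,3] − [0,3] + [0,2],
  ∂[2,7,9] = [7,9] − [2,9] + [2,7].
This gives a 30×20 integer matrix of rank 20; reducing to Smith normal form yields diagonal entries (1,1,1,1,1,1,1,1,1,1,1,1,1,1,1,1,1,1,1,2).

Now H_k = ker ∂_k / im ∂_{k+1}, so:

  H_0: rank C_0 − rank ∂_1 = 10 − 9 = 1, and the invariant factors of ∂_1 are all 1, so H_0 ≅ Z.
  H_1: rank ker ∂_1 − rank ∂_2 = (30 − 9) − 20 = 1, and ∂_2 has invariant factor 2 > 1, so H_1 ≅ Z × Z/2.
  H_2: rank ker ∂_2 − rank ∂_3 = (20 − 20) − 0 = 0, and there is no ∂_3, so H_2 ≅ 0.

As a check, the Euler characteristic is 10 − 30 + 20 = 0, which agrees with 1 − 1 + 0 = 0.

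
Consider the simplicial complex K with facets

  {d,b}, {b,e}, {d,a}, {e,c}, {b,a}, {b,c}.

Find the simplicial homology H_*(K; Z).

Take the total order a < b < c < d < e on the vertex set. Then K (dimension 1) consists of the simplices:

  0-simplices (5): a, b, c, d, e
  1-simplices (6): ab, ad, bc, bd, be, ce

Hence C_0 ≅ Z^5, C_1 ≅ Z^6.

∂_1: C_1 → C_0 maps an edge to its endpoints' difference, ∂[p,q] = q − p. For instance
  ∂bc = c − b.
This gives a 5×6 integer matrix of rank 4; reducing to Smith normal form yields diagonal entries (1,1,1,1).

Computing H_k = (kernel of ∂_k) / (image of ∂_{k+1}):

  H_0: rank C_0 − rank ∂_1 = 5 − 4 = 1, and the invariant factors of ∂_1 are all 1, so H_0 ≅ Z.
  H_1: rank ker ∂_1 − rank ∂_2 = (6 − 4) − 0 = 2, and there is no ∂_2, so H_1 ≅ Z^2.

(K is a triangulation of a wedge of 2 circles.)

H_0 ≅ Z,  H_1 ≅ Z^2.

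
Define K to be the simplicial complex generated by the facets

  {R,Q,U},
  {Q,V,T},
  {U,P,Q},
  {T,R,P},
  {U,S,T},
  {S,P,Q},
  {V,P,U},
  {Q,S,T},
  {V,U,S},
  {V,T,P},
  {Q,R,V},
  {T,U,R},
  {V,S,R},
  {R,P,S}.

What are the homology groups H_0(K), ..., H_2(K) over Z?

H_0 = Z,  H_1 = Z^2,  H_2 = Z.

Order the vertices as P < Q < R < S < T < U < V. Listing each simplex with vertices in this order, K has dimension 2 with simplices:

  0-simplices (7): P, Q, R, S, T, U, V
  1-simplices (21): PQ, PR, PS, PT, PU, PV, QR, QS, QT, QU, QV, RS, RT, RU, RV, ST, SU, SV, TU, TV, UV
  2-simplices (14): PQS, PQU, PRS, PRT, PTV, PUV, QRU, QRV, QST, QTV, RSV, RTU, STU, SUV

giving chain groups C_0 ≅ Z^7, C_1 ≅ Z^21, C_2 ≅ Z^14.

Boundary ∂_1: C_1 → C_0 maps an edge to its endpoints' difference, ∂[p,q] = q − p.
This gives a 7×21 integer matrix of rank 6; reducing to Smith normal form yields diagonal entries (1,1,1,1,1,1).

The boundary map ∂_2: C_2 → C_1 maps a triangle to the signed sum of its edges. For instance
  ∂PTV = TV − PV + PT,
  ∂PUV = UV − PV + PU.
This gives a 21×14 integer matrix of rank 13; reducing to Smith normal form yields diagonal entries (1,1,1,1,1,1,1,1,1,1,1,1,1).

Now H_k = ker ∂_k / im ∂_{k+1}, so:

  H_0: rank C_0 − rank ∂_1 = 7 − 6 = 1, and the invariant factors of ∂_1 are all 1, so H_0 ≅ Z.
  H_1: rank ker ∂_1 − rank ∂_2 = (21 − 6) − 13 = 2, and the invariant factors of ∂_2 are all 1, so H_1 ≅ Z^2.
  H_2: rank ker ∂_2 − rank ∂_3 = (14 − 13) − 0 = 1, and there is no ∂_3, so H_2 ≅ Z.

(K is a triangulation of the torus T^2.)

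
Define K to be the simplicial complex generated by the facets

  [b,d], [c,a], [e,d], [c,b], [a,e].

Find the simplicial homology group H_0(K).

Order the vertices as a < b < c < d < e. Listing each simplex with vertices in this order, K has dimension 1 with simplices:

  0-simplices (5): a, b, c, d, e
  1-simplices (5): ac, ae, bc, bd, de

Hence C_0 ≅ Z^5, C_1 ≅ Z^5.

Boundary ∂_1: C_1 → C_0 sends each edge [p,q] (with p < q) to q − p.
As a 5×5 matrix over Z this has rank 4, with invariant factors (1,1,1,1).

Computing H_k = (kernel of ∂_k) / (image of ∂_{k+1}):

  H_0: rank C_0 − rank ∂_1 = 5 − 4 = 1, and the invariant factors of ∂_1 are all 1, so H_0 = Z.

H_0 ≅ Z.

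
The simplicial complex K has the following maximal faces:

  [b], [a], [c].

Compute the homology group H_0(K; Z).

We work with the vertex ordering a < b < c. The simplices of K, each written with vertices in increasing order, are:

  0-simplices (3): a, b, c

so the chain groups are C_0 ≅ Z^3.

Computing H_k = (kernel of ∂_k) / (image of ∂_{k+1}):

  H_0: rank C_0 − rank ∂_1 = 3 − 0 = 3, and there is no ∂_1, so H_0 ≅ Z^3.

(K is a triangulation of a set of 3 points.)

H_0 ≅ Z^3.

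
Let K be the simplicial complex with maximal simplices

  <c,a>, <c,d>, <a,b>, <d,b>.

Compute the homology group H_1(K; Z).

We work with the vertex ordering a < b < c < d. The simplices of K, each written with vertices in increasing order, are:

  0-simplices (4): a, b, c, d
  1-simplices (4): ab, ac, bd, cd

giving chain groups C_0 ≅ Z^4, C_1 ≅ Z^4.

∂_1: C_1 → C_0 sends each edge [p,q] (with p < q) to q − p. For instance
  ∂ab = b − a.
As a 4×4 matrix over Z this has rank 3, with invariant factors (1,1,1).

From H_k ≅ ker(∂_k) / im(∂_{k+1}) we obtain:

  H_1: rank ker ∂_1 − rank ∂_2 = (4 − 3) − 0 = 1, and there is no ∂_2, so H_1 = Z.

H_1 = Z.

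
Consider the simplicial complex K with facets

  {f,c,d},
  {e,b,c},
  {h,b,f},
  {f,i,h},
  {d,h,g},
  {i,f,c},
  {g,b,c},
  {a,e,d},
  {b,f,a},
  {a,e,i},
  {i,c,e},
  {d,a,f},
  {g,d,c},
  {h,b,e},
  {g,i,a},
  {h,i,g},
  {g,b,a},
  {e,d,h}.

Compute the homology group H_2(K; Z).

H_2 ≅ Z.

Take the total order a < b < c < d < e < f < g < h < i on the vertex set. Then K (dimension 2) consists of the simplices:

  0-simplices (9): a, b, c, d, e, f, g, h, i
  1-simplices (27): ab, ad, ae, af, ag, ai, bc, be, bf, bg, bh, cd, ce, cf, cg, ci, de, df, dg, dh, eh, ei, fh, fi, gh, gi, hi
  2-simplices (18): abf, abg, ade, adf, aei, agi, bce, bcg, beh, bfh, cdf, cdg, cei, cfi, deh, dgh, fhi, ghi

so the chain groups are C_0 ≅ Z^9, C_1 ≅ Z^27, C_2 ≅ Z^18.

Boundary ∂_1: C_1 → C_0 is given by ∂[p,q] = [q] − [p]. For instance
  ∂be = e − b.
As a 9×27 matrix over Z this has rank 8, with invariant factors (1,1,1,1,1,1,1,1).

Boundary ∂_2: C_2 → C_1 maps a triangle to the signed sum of its edges. For instance
  ∂fhi = hi − fi + fh,
  ∂cfi = fi − ci + cf.
As a 27×18 matrix over Z this has rank 17, with invariant factors (1,1,1,1,1,1,1,1,1,1,1,1,1,1,1,1,1).

Computing H_k = (kernel of ∂_k) / (image of ∂_{k+1}):

  H_2: rank ker ∂_2 − rank ∂_3 = (18 − 17) − 0 = 1, and there is no ∂_3, so H_2 ≅ Z.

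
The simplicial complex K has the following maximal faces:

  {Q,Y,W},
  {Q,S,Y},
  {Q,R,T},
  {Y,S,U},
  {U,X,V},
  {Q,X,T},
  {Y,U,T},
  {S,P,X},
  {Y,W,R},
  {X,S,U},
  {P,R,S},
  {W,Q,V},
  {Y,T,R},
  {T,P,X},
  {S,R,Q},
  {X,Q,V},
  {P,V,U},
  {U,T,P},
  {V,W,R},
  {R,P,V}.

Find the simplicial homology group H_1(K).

H_1 = Z ⊕ Z/2.

Order the vertices as P < Q < R < S < T < U < V < W < X < Y. Listing each simplex with vertices in this order, K has dimension 2 with simplices:

  0-simplices (10): P, Q, R, S, T, U, V, W, X, Y
  1-simplices (30): PR, PS, PT, PU, PV, PX, QR, QS, QT, QV, QW, QX, QY, RS, RT, RV, RW, RY, SU, SX, SY, TU, TX, TY, UV, UX, UY, VW, VX, WY
  2-simplices (20): PRS, PRV, PSX, PTU, PTX, PUV, QRS, QRT, QSY, QTX, QVW, QVX, QWY, RTY, RVW, RWY, SUX, SUY, TUY, UVX

giving chain groups C_0 ≅ Z^10, C_1 ≅ Z^30, C_2 ≅ Z^20.

Boundary ∂_1: C_1 → C_0 is given by ∂[p,q] = [q] − [p]. For instance
  ∂QV = V − Q.
The 10×30 boundary matrix has rank 9 and Smith normal form diag(1,1,1,1,1,1,1,1,1).

The boundary map ∂_2: C_2 → C_1 acts by ∂[p,q,r] = [q,r] − [p,r] + [p,q]. For instance
  ∂SUX = UX − SX + SU,
  ∂QTX = TX − QX + QT.
The 30×20 boundary matrix has rank 20 and Smith normal form diag(1,1,1,1,1,1,1,1,1,1,1,1,1,1,1,1,1,1,1,2).

Computing H_k = (kernel of ∂_k) / (image of ∂_{k+1}):

  H_1: rank ker ∂_1 − rank ∂_2 = (30 − 9) − 20 = 1, and ∂_2 has invariant factor 2 > 1, so H_1 ≅ Z ⊕ Z/2.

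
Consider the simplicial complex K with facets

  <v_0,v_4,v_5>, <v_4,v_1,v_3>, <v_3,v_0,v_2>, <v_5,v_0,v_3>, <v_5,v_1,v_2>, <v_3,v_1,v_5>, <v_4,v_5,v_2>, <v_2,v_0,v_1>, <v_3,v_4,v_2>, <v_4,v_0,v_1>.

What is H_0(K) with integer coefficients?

H_0 ≅ Z.

Order the vertices as v_0 < v_1 < v_2 < v_3 < v_4 < v_5. Listing each simplex with vertices in this order, K has dimension 2 with simplices:

  0-simplices (6): [v_0], [v_1], [v_2], [v_3], [v_4], [v_5]
  1-simplices (15): (15 of them)
  2-simplices (10): [v_0,v_1,v_2], [v_0,v_1,v_4], [v_0,v_2,v_3], [v_0,v_3,v_5], [v_0,v_4,v_5], [v_1,v_2,v_5], [v_1,v_3,v_4], [v_1,v_3,v_5], [v_2,v_3,v_4], [v_2,v_4,v_5]

Hence C_0 ≅ Z^6, C_1 ≅ Z^15, C_2 ≅ Z^10.

∂_1: C_1 → C_0 maps an edge to its endpoints' difference, ∂[p,q] = q − p. For instance
  ∂[v_1,v_3] = [v_3] − [v_1].
The resulting 6×15 matrix has rank 5, and its Smith normal form has invariant factors (1,1,1,1,1).

The boundary map ∂_2: C_2 → C_1 maps a triangle to the signed sum of its edges. For instance
  ∂[v_1,v_3,v_4] = [v_3,v_4] − [v_1,v_4] + [v_1,v_3],
  ∂[v_0,v_4,v_5] = [v_4,v_5] − [v_0,v_5] + [v_0,v_4].
As a 15×10 matrix over Z this has rank 10, with invariant factors (1,1,1,1,1,1,1,1,1,2).

Computing H_k = (kernel of ∂_k) / (image of ∂_{k+1}):

  H_0: rank C_0 − rank ∂_1 = 6 − 5 = 1, and the invariant factors of ∂_1 are all 1, so H_0 ≅ Z.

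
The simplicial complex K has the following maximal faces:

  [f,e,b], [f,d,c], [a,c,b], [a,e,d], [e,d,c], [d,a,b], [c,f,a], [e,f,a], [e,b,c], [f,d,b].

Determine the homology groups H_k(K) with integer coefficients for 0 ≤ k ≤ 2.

H_0 ≅ Z,  H_1 ≅ Z/2,  H_2 = 0.

Take the total order a < b < c < d < e < f on the vertex set. Then K (dimension 2) consists of the simplices:

  0-simplices (6): a, b, c, d, e, f
  1-simplices (15): ab, ac, ad, ae, af, bc, bd, be, bf, cd, ce, cf, de, df, ef
  2-simplices (10): abc, abd, acf, ade, aef, bce, bdf, bef, cde, cdf

giving chain groups C_0 ≅ Z^6, C_1 ≅ Z^15, C_2 ≅ Z^10.

Boundary ∂_1: C_1 → C_0 maps an edge to its endpoints' difference, ∂[p,q] = q − p.
This gives a 6×15 integer matrix of rank 5; reducing to Smith normal form yields diagonal entries (1,1,1,1,1).

The boundary map ∂_2: C_2 → C_1 maps a triangle to the signed sum of its edges. For instance
  ∂cdf = df − cf + cd,
  ∂acf = cf − af + ac.
This gives a 15×10 integer matrix of rank 10; reducing to Smith normal form yields diagonal entries (1,1,1,1,1,1,1,1,1,2).

Reading off H_k = ker ∂_k / im ∂_{k+1}:

  H_0: rank C_0 − rank ∂_1 = 6 − 5 = 1, and the invariant factors of ∂_1 are all 1, so H_0 = Z.
  H_1: rank ker ∂_1 − rank ∂_2 = (15 − 5) − 10 = 0, and ∂_2 has invariant factor 2 > 1, so H_1 = Z/2.
  H_2: rank ker ∂_2 − rank ∂_3 = (10 − 10) − 0 = 0, and there is no ∂_3, so H_2 = 0.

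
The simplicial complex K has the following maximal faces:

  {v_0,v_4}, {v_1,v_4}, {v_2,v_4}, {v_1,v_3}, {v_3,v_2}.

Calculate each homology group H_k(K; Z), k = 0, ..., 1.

H_0 = Z,  H_1 = Z.

Take the total order v_0 < v_1 < v_2 < v_3 < v_4 on the vertex set. Then K (dimension 1) consists of the simplices:

  0-simplices (5): [v_0], [v_1], [v_2], [v_3], [v_4]
  1-simplices (5): [v_0,v_4], [v_1,v_3], [v_1,v_4], [v_2,v_3], [v_2,v_4]

Hence C_0 ≅ Z^5, C_1 ≅ Z^5.

Boundary ∂_1: C_1 → C_0 maps an edge to its endpoints' difference, ∂[p,q] = q − p.
This gives a 5×5 integer matrix of rank 4; reducing to Smith normal form yields diagonal entries (1,1,1,1).

Reading off H_k = ker ∂_k / im ∂_{k+1}:

  H_0: rank C_0 − rank ∂_1 = 5 − 4 = 1, and the invariant factors of ∂_1 are all 1, so H_0 = Z.
  H_1: rank ker ∂_1 − rank ∂_2 = (5 − 4) − 0 = 1, and there is no ∂_2, so H_1 = Z.

As a check, the Euler characteristic is 5 − 5 = 0, which agrees with 1 − 1 = 0.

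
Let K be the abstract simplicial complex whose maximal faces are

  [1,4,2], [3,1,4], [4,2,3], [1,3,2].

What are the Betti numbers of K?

We work with the vertex ordering 1 < 2 < 3 < 4. The simplices of K, each written with vertices in increasing order, are:

  0-simplices (4): [1], [2], [3], [4]
  1-simplices (6): [1,2], [1,3], [1,4], [2,3], [2,4], [3,4]
  2-simplices (4): [1,2,3], [1,2,4], [1,3,4], [2,3,4]

giving chain groups C_0 ≅ Z^4, C_1 ≅ Z^6, C_2 ≅ Z^4.

∂_1: C_1 → C_0 sends each edge [p,q] (with p < q) to q − p. For instance
  ∂[1,3] = [3] − [1].
This gives a 4×6 integer matrix of rank 3; reducing to Smith normal form yields diagonal entries (1,1,1).

Boundary ∂_2: C_2 → C_1 sends each 2-simplex [p,q,r] to [q,r] − [p,r] + [p,q]. For instance
  ∂[2,3,4] = [3,4] − [2,4] + [2,3],
  ∂[1,2,4] = [2,4] − [1,4] + [1,2].
The 6×4 boundary matrix has rank 3 and Smith normal form diag(1,1,1).

Computing H_k = (kernel of ∂_k) / (image of ∂_{k+1}):

  H_0: rank C_0 − rank ∂_1 = 4 − 3 = 1, and the invariant factors of ∂_1 are all 1, so H_0 ≅ Z.
  H_1: rank ker ∂_1 − rank ∂_2 = (6 − 3) − 3 = 0, and the invariant factors of ∂_2 are all 1, so H_1 ≅ 0.
  H_2: rank ker ∂_2 − rank ∂_3 = (4 − 3) − 0 = 1, and there is no ∂_3, so H_2 ≅ Z.

(K is a triangulation of the 2-sphere S^2.)

Hence the Betti numbers are b_0 = 1, b_1 = 0, b_2 = 1.

b_0 = 1, b_1 = 0, b_2 = 1.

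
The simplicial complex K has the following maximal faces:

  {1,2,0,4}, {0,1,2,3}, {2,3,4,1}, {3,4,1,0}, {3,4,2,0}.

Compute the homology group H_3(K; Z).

H_3 = Z.

Fix the vertex order 0 < 1 < 2 < 3 < 4 and write every simplex with vertices in increasing order. Then dim K = 3 and the simplices of K are:

  0-simplices (5): [0], [1], [2], [3], [4]
  1-simplices (10): [0,1], [0,2], [0,3], [0,4], [1,2], [1,3], [1,4], [2,3], [2,4], [3,4]
  2-simplices (10): [0,1,2], [0,1,3], [0,1,4], [0,2,3], [0,2,4], [0,3,4], [1,2,3], [1,2,4], [1,3,4], [2,3,4]
  3-simplices (5): [0,1,2,3], [0,1,2,4], [0,1,3,4], [0,2,3,4], [1,2,3,4]

Hence C_0 ≅ Z^5, C_1 ≅ Z^10, C_2 ≅ Z^10, C_3 ≅ Z^5.

∂_1: C_1 → C_0 sends each edge [p,q] (with p < q) to q − p. For instance
  ∂[2,4] = [4] − [2].
This gives a 5×10 integer matrix of rank 4; reducing to Smith normal form yields diagonal entries (1,1,1,1).

∂_2: C_2 → C_1 sends each 2-simplex [p,q,r] to [q,r] − [p,r] + [p,q]. For instance
  ∂[1,2,3] = [2,3] − [1,3] + [1,2],
  ∂[1,2,4] = [2,4] − [1,4] + [1,2].
As a 10×10 matrix over Z this has rank 6, with invariant factors (1,1,1,1,1,1).

∂_3: C_3 → C_2 sends each 3-simplex σ to the alternating sum Σ_i (−1)^i (σ with its i-th vertex removed). For instance
  ∂[1,2,3,4] = [2,3,4] − [1,3,4] + [1,2,4] − [1,2,3],
  ∂[0,1,2,4] = [1,2,4] − [0,2,4] + [0,1,4] − [0,1,2].
The 10×5 boundary matrix has rank 4 and Smith normal form diag(1,1,1,1).

Reading off H_k = ker ∂_k / im ∂_{k+1}:

  H_3: rank ker ∂_3 − rank ∂_4 = (5 − 4) − 0 = 1, and there is no ∂_4, so H_3 = Z.

(K is a triangulation of the 3-sphere S^3.)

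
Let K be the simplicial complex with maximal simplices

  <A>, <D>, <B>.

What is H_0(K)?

Take the total order A < B < D on the vertex set. Then K (dimension 0) consists of the simplices:

  0-simplices (3): A, B, D

giving chain groups C_0 ≅ Z^3.

Now H_k = ker ∂_k / im ∂_{k+1}, so:

  H_0: rank C_0 − rank ∂_1 = 3 − 0 = 3, and there is no ∂_1, so H_0 ≅ Z^3.

H_0 = Z^3.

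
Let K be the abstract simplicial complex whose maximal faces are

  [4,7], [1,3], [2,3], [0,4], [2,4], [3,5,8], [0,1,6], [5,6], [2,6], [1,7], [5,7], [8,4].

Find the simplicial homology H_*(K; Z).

H_0 ≅ Z,  H_1 ≅ Z^6,  H_2 = 0.

Take the total order 0 < 1 < 2 < 3 < 4 < 5 < 6 < 7 < 8 on the vertex set. Then K (dimension 2) consists of the simplices:

  0-simplices (9): [0], [1], [2], [3], [4], [5], [6], [7], [8]
  1-simplices (16): [0,1], [0,4], [0,6], [1,3], [1,6], [1,7], [2,3], [2,4], [2,6], [3,5], [3,8], [4,7], [4,8], [5,6], [5,7], [5,8]
  2-simplices (2): [0,1,6], [3,5,8]

Hence C_0 ≅ Z^9, C_1 ≅ Z^16, C_2 ≅ Z^2.

∂_1: C_1 → C_0 maps an edge to its endpoints' difference, ∂[p,q] = q − p. For instance
  ∂[5,8] = [8] − [5].
As a 9×16 matrix over Z this has rank 8, with invariant factors (1,1,1,1,1,1,1,1).

Boundary ∂_2: C_2 → C_1 sends each 2-simplex [p,q,r] to [q,r] − [p,r] + [p,q]. For instance
  ∂[0,1,6] = [1,6] − [0,6] + [0,1],
  ∂[3,5,8] = [5,8] − [3,8] + [3,5].
This gives a 16×2 integer matrix of rank 2; reducing to Smith normal form yields diagonal entries (1,1).

Computing H_k = (kernel of ∂_k) / (image of ∂_{k+1}):

  H_0: rank C_0 − rank ∂_1 = 9 − 8 = 1, and the invariant factors of ∂_1 are all 1, so H_0 ≅ Z.
  H_1: rank ker ∂_1 − rank ∂_2 = (16 − 8) − 2 = 6, and the invariant factors of ∂_2 are all 1, so H_1 ≅ Z^6.
  H_2: rank ker ∂_2 − rank ∂_3 = (2 − 2) − 0 = 0, and there is no ∂_3, so H_2 ≅ 0.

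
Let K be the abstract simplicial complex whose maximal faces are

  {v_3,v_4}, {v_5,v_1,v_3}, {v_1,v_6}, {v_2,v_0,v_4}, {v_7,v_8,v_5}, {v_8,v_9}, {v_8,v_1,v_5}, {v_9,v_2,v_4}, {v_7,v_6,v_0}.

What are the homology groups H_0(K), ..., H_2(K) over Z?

H_0 = Z,  H_1 = Z^3,  H_2 = 0.

K has 10 vertices, 18 edges, 6 triangles.
rank ∂_0 = 0, rank ∂_1 = 9 ⇒ b_0 = 10 − 0 − 9 = 1; all invariant factors of ∂_1 are 1 so no torsion. So H_0 ≅ Z.
rank ∂_1 = 9, rank ∂_2 = 6 ⇒ b_1 = 18 − 9 − 6 = 3; all invariant factors of ∂_2 are 1 so no torsion. So H_1 ≅ Z^3.
rank ∂_2 = 6, rank ∂_3 = 0 ⇒ b_2 = 6 − 6 − 0 = 0. So H_2 ≅ 0.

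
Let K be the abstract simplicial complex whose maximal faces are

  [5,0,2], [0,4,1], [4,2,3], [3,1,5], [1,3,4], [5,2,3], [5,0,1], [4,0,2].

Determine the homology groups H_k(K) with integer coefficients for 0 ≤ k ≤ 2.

H_0 = Z,  H_1 = 0,  H_2 = Z.

K has 6 vertices, 12 edges, 8 triangles.
rank ∂_0 = 0, rank ∂_1 = 5 ⇒ b_0 = 6 − 0 − 5 = 1; all invariant factors of ∂_1 are 1 so no torsion. So H_0 ≅ Z.
rank ∂_1 = 5, rank ∂_2 = 7 ⇒ b_1 = 12 − 5 − 7 = 0; all invariant factors of ∂_2 are 1 so no torsion. So H_1 ≅ 0.
rank ∂_2 = 7, rank ∂_3 = 0 ⇒ b_2 = 8 − 7 − 0 = 1. So H_2 ≅ Z.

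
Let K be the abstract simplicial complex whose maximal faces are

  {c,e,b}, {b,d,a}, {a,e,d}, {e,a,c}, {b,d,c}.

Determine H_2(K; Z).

We work with the vertex ordering a < b < c < d < e. The simplices of K, each written with vertices in increasing order, are:

  0-simplices (5): a, b, c, d, e
  1-simplices (10): ab, ac, ad, ae, bc, bd, be, cd, ce, de
  2-simplices (5): abd, ace, ade, bcd, bce

giving chain groups C_0 ≅ Z^5, C_1 ≅ Z^10, C_2 ≅ Z^5.

The boundary map ∂_1: C_1 → C_0 maps an edge to its endpoints' difference, ∂[p,q] = q − p. For instance
  ∂bc = c − b.
This gives a 5×10 integer matrix of rank 4; reducing to Smith normal form yields diagonal entries (1,1,1,1).

Boundary ∂_2: C_2 → C_1 sends each 2-simplex [p,q,r] to [q,r] − [p,r] + [p,q]. For instance
  ∂bce = ce − be + bc,
  ∂abd = bd − ad + ab.
This gives a 10×5 integer matrix of rank 5; reducing to Smith normal form yields diagonal entries (1,1,1,1,1).

Computing H_k = (kernel of ∂_k) / (image of ∂_{k+1}):

  H_2: rank ker ∂_2 − rank ∂_3 = (5 − 5) − 0 = 0, and there is no ∂_3, so H_2 ≅ 0.

(K is a triangulation of the Möbius band.)

H_2 = 0.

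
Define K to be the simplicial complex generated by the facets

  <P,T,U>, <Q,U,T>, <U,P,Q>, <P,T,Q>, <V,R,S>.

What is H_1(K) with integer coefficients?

Order the vertices as P < Q < R < S < T < U < V. Listing each simplex with vertices in this order, K has dimension 2 with simplices:

  0-simplices (7): P, Q, R, S, T, U, V
  1-simplices (9): PQ, PT, PU, QT, QU, RS, RV, SV, TU
  2-simplices (5): PQT, PQU, PTU, QTU, RSV

so the chain groups are C_0 ≅ Z^7, C_1 ≅ Z^9, C_2 ≅ Z^5.

The boundary map ∂_1: C_1 → C_0 is given by ∂[p,q] = [q] − [p].
As a 7×9 matrix over Z this has rank 5, with invariant factors (1,1,1,1,1).

Boundary ∂_2: C_2 → C_1 sends each 2-simplex [p,q,r] to [q,r] − [p,r] + [p,q]. For instance
  ∂QTU = TU − QU + QT,
  ∂PQU = QU − PU + PQ.
As a 9×5 matrix over Z this has rank 4, with invariant factors (1,1,1,1).

From H_k ≅ ker(∂_k) / im(∂_{k+1}) we obtain:

  H_1: rank ker ∂_1 − rank ∂_2 = (9 − 5) − 4 = 0, and the invariant factors of ∂_2 are all 1, so H_1 ≅ 0.

H_1 = 0.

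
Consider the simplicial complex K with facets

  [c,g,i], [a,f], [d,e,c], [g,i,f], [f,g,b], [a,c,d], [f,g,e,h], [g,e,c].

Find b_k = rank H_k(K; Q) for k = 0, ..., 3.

K has 9 vertices, 18 edges, 10 triangles, 1 3-simplex.
rank ∂_0 = 0, rank ∂_1 = 8 ⇒ b_0 = 9 − 0 − 8 = 1; all invariant factors of ∂_1 are 1 so no torsion. So H_0 ≅ Z.
rank ∂_1 = 8, rank ∂_2 = 9 ⇒ b_1 = 18 − 8 − 9 = 1; all invariant factors of ∂_2 are 1 so no torsion. So H_1 ≅ Z.
rank ∂_2 = 9, rank ∂_3 = 1 ⇒ b_2 = 10 − 9 − 1 = 0; all invariant factors of ∂_3 are 1 so no torsion. So H_2 ≅ 0.
rank ∂_3 = 1, rank ∂_4 = 0 ⇒ b_3 = 1 − 1 − 0 = 0. So H_3 ≅ 0.

b_0 = 1, b_1 = 1, b_2 = 0, b_3 = 0.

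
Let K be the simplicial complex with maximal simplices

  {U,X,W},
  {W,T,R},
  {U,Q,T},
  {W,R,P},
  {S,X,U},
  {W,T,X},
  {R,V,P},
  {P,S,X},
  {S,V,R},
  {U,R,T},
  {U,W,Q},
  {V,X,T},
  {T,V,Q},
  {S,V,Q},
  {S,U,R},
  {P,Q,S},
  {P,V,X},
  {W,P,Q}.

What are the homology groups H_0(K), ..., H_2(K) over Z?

Order the vertices as P < Q < R < S < T < U < V < W < X. Listing each simplex with vertices in this order, K has dimension 2 with simplices:

  0-simplices (9): P, Q, R, S, T, U, V, W, X
  1-simplices (27): PQ, PR, PS, PV, PW, PX, QS, QT, QU, QV, QW, RS, RT, RU, RV, RW, SU, SV, SX, TU, TV, TW, TX, UW, UX, VX, WX
  2-simplices (18): PQS, PQW, PRV, PRW, PSX, PVX, QSV, QTU, QTV, QUW, RSU, RSV, RTU, RTW, SUX, TVX, TWX, UWX

Hence C_0 ≅ Z^9, C_1 ≅ Z^27, C_2 ≅ Z^18.

Boundary ∂_1: C_1 → C_0 maps an edge to its endpoints' difference, ∂[p,q] = q − p. For instance
  ∂RU = U − R.
This gives a 9×27 integer matrix of rank 8; reducing to Smith normal form yields diagonal entries (1,1,1,1,1,1,1,1).

The boundary map ∂_2: C_2 → C_1 sends each 2-simplex [p,q,r] to [q,r] − [p,r] + [p,q]. For instance
  ∂PRW = RW − PW + PR,
  ∂UWX = WX − UX + UW.
The resulting 27×18 matrix has rank 18, and its Smith normal form has invariant factors (1,1,1,1,1,1,1,1,1,1,1,1,1,1,1,1,1,2).

From H_k ≅ ker(∂_k) / im(∂_{k+1}) we obtain:

  H_0: rank C_0 − rank ∂_1 = 9 − 8 = 1, and the invariant factors of ∂_1 are all 1, so H_0 = Z.
  H_1: rank ker ∂_1 − rank ∂_2 = (27 − 8) − 18 = 1, and ∂_2 has invariant factor 2 > 1, so H_1 = Z × Z/2.
  H_2: rank ker ∂_2 − rank ∂_3 = (18 − 18) − 0 = 0, and there is no ∂_3, so H_2 = 0.

H_0 = Z,  H_1 = Z × Z/2,  H_2 = 0.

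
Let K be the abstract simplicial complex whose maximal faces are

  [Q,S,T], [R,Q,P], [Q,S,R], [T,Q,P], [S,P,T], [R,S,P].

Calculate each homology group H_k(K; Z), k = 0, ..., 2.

We work with the vertex ordering P < Q < R < S < T. The simplices of K, each written with vertices in increasing order, are:

  0-simplices (5): P, Q, R, S, T
  1-simplices (9): PQ, PR, PS, PT, QR, QS, QT, RS, ST
  2-simplices (6): PQR, PQT, PRS, PST, QRS, QST

Hence C_0 ≅ Z^5, C_1 ≅ Z^9, C_2 ≅ Z^6.

Boundary ∂_1: C_1 → C_0 sends each edge [p,q] (with p < q) to q − p. For instance
  ∂QT = T − Q.
The resulting 5×9 matrix has rank 4, and its Smith normal form has invariant factors (1,1,1,1).

∂_2: C_2 → C_1 acts by ∂[p,q,r] = [q,r] − [p,r] + [p,q]. For instance
  ∂PRS = RS − PS + PR,
  ∂QST = ST − QT + QS.
This gives a 9×6 integer matrix of rank 5; reducing to Smith normal form yields diagonal entries (1,1,1,1,1).

Reading off H_k = ker ∂_k / im ∂_{k+1}:

  H_0: rank C_0 − rank ∂_1 = 5 − 4 = 1, and the invariant factors of ∂_1 are all 1, so H_0 = Z.
  H_1: rank ker ∂_1 − rank ∂_2 = (9 − 4) − 5 = 0, and the invariant factors of ∂_2 are all 1, so H_1 = 0.
  H_2: rank ker ∂_2 − rank ∂_3 = (6 − 5) − 0 = 1, and there is no ∂_3, so H_2 = Z.

(K is a triangulation of the 2-sphere S^2.)

H_0 = Z,  H_1 = 0,  H_2 = Z.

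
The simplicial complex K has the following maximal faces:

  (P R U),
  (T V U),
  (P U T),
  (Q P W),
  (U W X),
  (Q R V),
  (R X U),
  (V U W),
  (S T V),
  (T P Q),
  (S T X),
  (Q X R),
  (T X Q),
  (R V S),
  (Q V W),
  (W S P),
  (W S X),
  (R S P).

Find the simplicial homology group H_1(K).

H_1 ≅ Z^2.

We work with the vertex ordering P < Q < R < S < T < U < V < W < X. The simplices of K, each written with vertices in increasing order, are:

  0-simplices (9): P, Q, R, S, T, U, V, W, X
  1-simplices (27): PQ, PR, PS, PT, PU, PW, QR, QT, QV, QW, QX, RS, RU, RV, RX, ST, SV, SW, SX, TU, TV, TX, UV, UW, UX, VW, WX
  2-simplices (18): PQT, PQW, PRS, PRU, PSW, PTU, QRV, QRX, QTX, QVW, RSV, RUX, STV, STX, SWX, TUV, UVW, UWX

giving chain groups C_0 ≅ Z^9, C_1 ≅ Z^27, C_2 ≅ Z^18.

The boundary map ∂_1: C_1 → C_0 maps an edge to its endpoints' difference, ∂[p,q] = q − p. For instance
  ∂VW = W − V.
This gives a 9×27 integer matrix of rank 8; reducing to Smith normal form yields diagonal entries (1,1,1,1,1,1,1,1).

The boundary map ∂_2: C_2 → C_1 acts by ∂[p,q,r] = [q,r] − [p,r] + [p,q]. For instance
  ∂UWX = WX − UX + UW,
  ∂UVW = VW − UW + UV.
This gives a 27×18 integer matrix of rank 17; reducing to Smith normal form yields diagonal entries (1,1,1,1,1,1,1,1,1,1,1,1,1,1,1,1,1).

Now H_k = ker ∂_k / im ∂_{k+1}, so:

  H_1: rank ker ∂_1 − rank ∂_2 = (27 − 8) − 17 = 2, and the invariant factors of ∂_2 are all 1, so H_1 ≅ Z^2.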